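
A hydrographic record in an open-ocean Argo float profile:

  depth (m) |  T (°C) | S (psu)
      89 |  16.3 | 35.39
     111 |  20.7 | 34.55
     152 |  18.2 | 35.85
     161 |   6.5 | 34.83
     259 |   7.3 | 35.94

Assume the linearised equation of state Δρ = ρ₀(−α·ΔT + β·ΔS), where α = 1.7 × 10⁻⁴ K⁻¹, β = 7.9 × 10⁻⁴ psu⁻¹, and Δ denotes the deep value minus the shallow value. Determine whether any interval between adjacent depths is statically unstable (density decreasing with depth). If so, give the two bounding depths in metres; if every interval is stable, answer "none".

Evaluate Δρ/ρ₀ = −αΔT + βΔS across each adjacent pair:
  89–111 m: −αΔT+βΔS = −(1.7 × 10⁻⁴)(+4.4)+(7.9 × 10⁻⁴)(-0.84) = -1.4 × 10⁻³ → UNSTABLE
  111–152 m: −αΔT+βΔS = −(1.7 × 10⁻⁴)(-2.5)+(7.9 × 10⁻⁴)(+1.30) = 1.5 × 10⁻³ → stable
  152–161 m: −αΔT+βΔS = −(1.7 × 10⁻⁴)(-11.7)+(7.9 × 10⁻⁴)(-1.02) = 1.2 × 10⁻³ → stable
  161–259 m: −αΔT+βΔS = −(1.7 × 10⁻⁴)(+0.8)+(7.9 × 10⁻⁴)(+1.11) = 7.4 × 10⁻⁴ → stable
The 89–111 m interval has Δρ < 0: lighter water underlies denser water.

89–111 m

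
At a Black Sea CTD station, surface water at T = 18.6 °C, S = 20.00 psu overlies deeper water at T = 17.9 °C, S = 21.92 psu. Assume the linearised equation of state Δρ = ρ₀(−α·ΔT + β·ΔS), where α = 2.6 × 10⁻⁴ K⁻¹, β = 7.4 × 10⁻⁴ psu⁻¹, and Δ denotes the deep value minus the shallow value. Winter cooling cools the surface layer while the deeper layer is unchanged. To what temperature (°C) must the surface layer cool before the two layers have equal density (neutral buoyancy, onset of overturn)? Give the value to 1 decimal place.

12.4 °C

Neutral buoyancy requires Δρ = 0, i.e. −α(T_deep − T_surf′) + β(S_deep − S_surf) = 0.
T_surf′ = T_deep − (β/α)·ΔS = 17.9 − (7.4 × 10⁻⁴/2.6 × 10⁻⁴)·(+1.92) = 12.435 °C.
Cooling required: 18.6 − (12.435) = 6.165 °C.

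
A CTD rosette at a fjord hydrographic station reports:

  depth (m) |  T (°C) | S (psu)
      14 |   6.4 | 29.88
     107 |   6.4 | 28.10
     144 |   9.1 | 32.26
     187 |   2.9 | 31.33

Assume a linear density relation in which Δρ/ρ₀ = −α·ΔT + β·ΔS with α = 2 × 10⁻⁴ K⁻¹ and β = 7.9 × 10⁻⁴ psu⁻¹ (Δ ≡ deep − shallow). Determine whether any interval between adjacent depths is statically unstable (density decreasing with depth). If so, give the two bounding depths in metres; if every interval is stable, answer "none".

Evaluate Δρ/ρ₀ = −αΔT + βΔS across each adjacent pair:
  14–107 m: −αΔT+βΔS = −(2 × 10⁻⁴)(+0.0)+(7.9 × 10⁻⁴)(-1.78) = -1.4 × 10⁻³ → UNSTABLE
  107–144 m: −αΔT+βΔS = −(2 × 10⁻⁴)(+2.7)+(7.9 × 10⁻⁴)(+4.16) = 2.7 × 10⁻³ → stable
  144–187 m: −αΔT+βΔS = −(2 × 10⁻⁴)(-6.2)+(7.9 × 10⁻⁴)(-0.93) = 5.1 × 10⁻⁴ → stable
The 14–107 m interval has Δρ < 0: lighter water underlies denser water.

14–107 m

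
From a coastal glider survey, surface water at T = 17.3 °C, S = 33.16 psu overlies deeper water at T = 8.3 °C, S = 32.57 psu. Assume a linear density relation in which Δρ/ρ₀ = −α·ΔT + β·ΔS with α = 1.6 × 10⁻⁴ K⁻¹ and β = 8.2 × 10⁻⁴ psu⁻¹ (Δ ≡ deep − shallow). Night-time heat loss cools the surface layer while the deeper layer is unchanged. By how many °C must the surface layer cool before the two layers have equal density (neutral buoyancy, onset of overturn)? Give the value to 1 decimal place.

6.0 °C

Neutral buoyancy requires Δρ = 0, i.e. −α(T_deep − T_surf′) + β(S_deep − S_surf) = 0.
T_surf′ = T_deep − (β/α)·ΔS = 8.3 − (8.2 × 10⁻⁴/1.6 × 10⁻⁴)·(-0.59) = 11.324 °C.
Cooling required: 17.3 − (11.324) = 5.976 °C.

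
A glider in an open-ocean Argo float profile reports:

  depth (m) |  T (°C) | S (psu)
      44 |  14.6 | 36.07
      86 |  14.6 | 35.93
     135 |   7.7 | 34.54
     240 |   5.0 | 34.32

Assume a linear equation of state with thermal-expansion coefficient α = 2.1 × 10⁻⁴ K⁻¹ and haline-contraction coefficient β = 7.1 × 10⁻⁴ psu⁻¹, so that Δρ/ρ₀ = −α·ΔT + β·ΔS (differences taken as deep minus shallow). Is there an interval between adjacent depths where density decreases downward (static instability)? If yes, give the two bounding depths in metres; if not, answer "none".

Evaluate Δρ/ρ₀ = −αΔT + βΔS across each adjacent pair:
  44–86 m: −αΔT+βΔS = −(2.1 × 10⁻⁴)(+0.0)+(7.1 × 10⁻⁴)(-0.14) = -9.9 × 10⁻⁵ → UNSTABLE
  86–135 m: −αΔT+βΔS = −(2.1 × 10⁻⁴)(-6.9)+(7.1 × 10⁻⁴)(-1.39) = 4.6 × 10⁻⁴ → stable
  135–240 m: −αΔT+βΔS = −(2.1 × 10⁻⁴)(-2.7)+(7.1 × 10⁻⁴)(-0.22) = 4.1 × 10⁻⁴ → stable
The 44–86 m interval has Δρ < 0: lighter water underlies denser water.

44–86 m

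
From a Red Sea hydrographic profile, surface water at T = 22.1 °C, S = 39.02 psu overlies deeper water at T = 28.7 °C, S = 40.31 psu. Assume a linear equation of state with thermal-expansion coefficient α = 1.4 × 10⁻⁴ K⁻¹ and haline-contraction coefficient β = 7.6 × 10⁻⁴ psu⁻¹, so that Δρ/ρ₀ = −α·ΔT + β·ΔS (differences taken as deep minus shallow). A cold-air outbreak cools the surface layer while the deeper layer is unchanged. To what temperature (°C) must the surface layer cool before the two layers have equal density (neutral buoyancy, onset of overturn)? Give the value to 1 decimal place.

Neutral buoyancy requires Δρ = 0, i.e. −α(T_deep − T_surf′) + β(S_deep − S_surf) = 0.
T_surf′ = T_deep − (β/α)·ΔS = 28.7 − (7.6 × 10⁻⁴/1.4 × 10⁻⁴)·(+1.29) = 21.697 °C.
Cooling required: 22.1 − (21.697) = 0.403 °C.

21.7 °C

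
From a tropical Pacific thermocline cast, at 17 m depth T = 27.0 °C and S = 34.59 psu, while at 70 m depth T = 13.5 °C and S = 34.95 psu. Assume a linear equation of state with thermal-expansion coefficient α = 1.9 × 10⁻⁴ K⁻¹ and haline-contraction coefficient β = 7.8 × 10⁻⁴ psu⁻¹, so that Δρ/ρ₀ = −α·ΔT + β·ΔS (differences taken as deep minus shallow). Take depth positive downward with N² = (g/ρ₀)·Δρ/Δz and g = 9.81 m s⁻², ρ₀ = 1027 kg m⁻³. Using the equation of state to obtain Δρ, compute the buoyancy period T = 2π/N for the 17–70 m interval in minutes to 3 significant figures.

4.56 min

ΔT = -13.5 K, ΔS = +0.36 psu (deep − shallow).
Δρ/ρ₀ = −αΔT + βΔS = 2.565 × 10⁻³ + 2.808 × 10⁻⁴ = 2.8458 × 10⁻³, so Δρ ≈ 2.923 kg m⁻³.
N² = (g/ρ₀)·Δρ/Δz = g·(Δρ/ρ₀)/Δz = 9.81 × 2.8458 × 10⁻³ / 53 = 5.2674 × 10⁻⁴ s⁻².
N = √(5.2674 × 10⁻⁴) = 0.022951 rad s⁻¹ → T = 2π/N = 273.77 s = 4.5628 min ≈ 4.56 min.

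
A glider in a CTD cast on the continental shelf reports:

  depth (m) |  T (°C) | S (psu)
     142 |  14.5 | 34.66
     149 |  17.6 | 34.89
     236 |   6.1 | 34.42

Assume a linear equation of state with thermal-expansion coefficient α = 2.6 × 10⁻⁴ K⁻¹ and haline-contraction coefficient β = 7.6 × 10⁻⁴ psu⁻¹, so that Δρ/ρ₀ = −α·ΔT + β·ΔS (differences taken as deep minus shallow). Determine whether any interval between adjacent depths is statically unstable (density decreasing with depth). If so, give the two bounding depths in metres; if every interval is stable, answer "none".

Evaluate Δρ/ρ₀ = −αΔT + βΔS across each adjacent pair:
  142–149 m: −αΔT+βΔS = −(2.6 × 10⁻⁴)(+3.1)+(7.6 × 10⁻⁴)(+0.23) = -6.3 × 10⁻⁴ → UNSTABLE
  149–236 m: −αΔT+βΔS = −(2.6 × 10⁻⁴)(-11.5)+(7.6 × 10⁻⁴)(-0.47) = 2.6 × 10⁻³ → stable
The 142–149 m interval has Δρ < 0: lighter water underlies denser water.

142–149 m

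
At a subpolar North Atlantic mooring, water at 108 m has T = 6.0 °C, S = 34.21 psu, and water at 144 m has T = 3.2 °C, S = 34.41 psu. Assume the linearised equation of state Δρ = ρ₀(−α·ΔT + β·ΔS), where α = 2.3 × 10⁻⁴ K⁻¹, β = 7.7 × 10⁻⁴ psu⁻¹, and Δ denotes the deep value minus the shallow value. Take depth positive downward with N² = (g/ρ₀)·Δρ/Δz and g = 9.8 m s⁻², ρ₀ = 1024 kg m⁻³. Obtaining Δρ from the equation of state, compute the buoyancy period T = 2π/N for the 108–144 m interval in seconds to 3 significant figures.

426 s

ΔT = -2.8 K, ΔS = +0.20 psu (deep − shallow).
Δρ/ρ₀ = −αΔT + βΔS = 6.44 × 10⁻⁴ + 1.54 × 10⁻⁴ = 7.98 × 10⁻⁴, so Δρ ≈ 0.8172 kg m⁻³.
N² = (g/ρ₀)·Δρ/Δz = g·(Δρ/ρ₀)/Δz = 9.8 × 7.98 × 10⁻⁴ / 36 = 2.1723 × 10⁻⁴ s⁻².
N = √(2.1723 × 10⁻⁴) = 0.014739 rad s⁻¹ → T = 2π/N = 426.30 s ≈ 426 s.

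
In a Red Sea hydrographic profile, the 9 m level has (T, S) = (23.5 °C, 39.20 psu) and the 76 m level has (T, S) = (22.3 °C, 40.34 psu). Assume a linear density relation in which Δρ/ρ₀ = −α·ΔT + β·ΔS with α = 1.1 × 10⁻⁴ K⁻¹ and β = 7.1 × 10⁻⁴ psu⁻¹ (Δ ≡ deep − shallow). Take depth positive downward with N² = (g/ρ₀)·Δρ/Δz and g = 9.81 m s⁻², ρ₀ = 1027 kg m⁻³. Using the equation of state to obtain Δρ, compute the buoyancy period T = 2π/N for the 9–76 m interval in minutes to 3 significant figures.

8.92 min

ΔT = -1.2 K, ΔS = +1.14 psu (deep − shallow).
Δρ/ρ₀ = −αΔT + βΔS = 1.32 × 10⁻⁴ + 8.094 × 10⁻⁴ = 9.414 × 10⁻⁴, so Δρ ≈ 0.9668 kg m⁻³.
N² = (g/ρ₀)·Δρ/Δz = g·(Δρ/ρ₀)/Δz = 9.81 × 9.414 × 10⁻⁴ / 67 = 1.3784 × 10⁻⁴ s⁻².
N = √(1.3784 × 10⁻⁴) = 0.011741 rad s⁻¹ → T = 2π/N = 535.15 s = 8.9192 min ≈ 8.92 min.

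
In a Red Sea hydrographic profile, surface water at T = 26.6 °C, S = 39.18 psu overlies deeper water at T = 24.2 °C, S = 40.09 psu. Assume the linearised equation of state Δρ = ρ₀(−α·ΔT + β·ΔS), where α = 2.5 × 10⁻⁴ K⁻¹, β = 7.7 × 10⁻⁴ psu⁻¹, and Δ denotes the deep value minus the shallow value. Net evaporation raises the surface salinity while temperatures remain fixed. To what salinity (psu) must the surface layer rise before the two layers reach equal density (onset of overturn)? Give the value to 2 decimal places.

40.87 psu

Neutral buoyancy requires −α(T_deep − T_surf) + β(S_deep − S_surf′) = 0.
S_surf′ = S_deep − (α/β)·ΔT = 40.09 − (2.5 × 10⁻⁴/7.7 × 10⁻⁴)·(-2.4) = 40.8692 psu.
Increase required: 40.8692 − 39.18 = 1.6892 psu.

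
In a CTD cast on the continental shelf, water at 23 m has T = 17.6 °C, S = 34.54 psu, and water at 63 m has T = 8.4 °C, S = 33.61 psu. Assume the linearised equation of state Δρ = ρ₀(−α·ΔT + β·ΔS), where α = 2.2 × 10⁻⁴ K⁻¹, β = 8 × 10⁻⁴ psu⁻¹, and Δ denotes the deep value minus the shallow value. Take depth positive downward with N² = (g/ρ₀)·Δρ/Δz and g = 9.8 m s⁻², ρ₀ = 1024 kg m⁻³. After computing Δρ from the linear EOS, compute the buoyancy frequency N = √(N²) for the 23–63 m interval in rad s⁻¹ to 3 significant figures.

ΔT = -9.2 K, ΔS = -0.93 psu (deep − shallow).
Δρ/ρ₀ = −αΔT + βΔS = 2.024 × 10⁻³ − 7.44 × 10⁻⁴ = 1.28 × 10⁻³, so Δρ ≈ 1.311 kg m⁻³.
N² = (g/ρ₀)·Δρ/Δz = g·(Δρ/ρ₀)/Δz = 9.8 × 1.28 × 10⁻³ / 40 = 3.1360 × 10⁻⁴ s⁻².
N = √(3.1360 × 10⁻⁴) = 0.017709 rad s⁻¹ ≈ 0.0177 rad s⁻¹.

0.0177 rad s⁻¹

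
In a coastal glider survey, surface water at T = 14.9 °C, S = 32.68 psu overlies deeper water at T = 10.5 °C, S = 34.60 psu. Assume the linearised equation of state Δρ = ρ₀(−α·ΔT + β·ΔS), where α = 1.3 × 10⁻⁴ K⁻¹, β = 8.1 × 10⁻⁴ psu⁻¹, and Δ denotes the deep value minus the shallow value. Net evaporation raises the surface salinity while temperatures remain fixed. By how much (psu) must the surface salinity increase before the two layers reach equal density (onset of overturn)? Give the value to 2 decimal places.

2.63 psu

Neutral buoyancy requires −α(T_deep − T_surf) + β(S_deep − S_surf′) = 0.
S_surf′ = S_deep − (α/β)·ΔT = 34.60 − (1.3 × 10⁻⁴/8.1 × 10⁻⁴)·(-4.4) = 35.3062 psu.
Increase required: 35.3062 − 32.68 = 2.6262 psu.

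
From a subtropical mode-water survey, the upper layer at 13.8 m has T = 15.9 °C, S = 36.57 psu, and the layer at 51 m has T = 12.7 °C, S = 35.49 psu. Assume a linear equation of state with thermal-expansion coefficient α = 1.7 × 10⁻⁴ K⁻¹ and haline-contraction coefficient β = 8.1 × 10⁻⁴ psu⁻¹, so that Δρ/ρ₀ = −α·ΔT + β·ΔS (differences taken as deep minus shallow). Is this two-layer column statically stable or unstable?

ΔT = 12.7 − 15.9 = -3.2 K and ΔS = 35.49 − 36.57 = -1.08 psu (deep − shallow).
−αΔT = 5.44 × 10⁻⁴; βΔS = -8.748 × 10⁻⁴; sum Δρ/ρ₀ = -3.308 × 10⁻⁴.
Δρ/ρ₀ < 0, so Δρ < 0: deeper water is lighter → statically unstable; the column would overturn.

unstable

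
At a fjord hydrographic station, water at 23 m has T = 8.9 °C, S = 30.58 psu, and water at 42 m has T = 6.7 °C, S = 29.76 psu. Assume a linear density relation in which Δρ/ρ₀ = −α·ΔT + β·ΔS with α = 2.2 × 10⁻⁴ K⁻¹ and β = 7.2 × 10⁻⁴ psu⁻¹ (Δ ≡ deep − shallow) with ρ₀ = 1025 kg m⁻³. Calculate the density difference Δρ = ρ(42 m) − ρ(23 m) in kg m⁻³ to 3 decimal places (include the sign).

ΔT = -2.2 K, ΔS = -0.82 psu (deep − shallow).
Δρ/ρ₀ = −(2.2 × 10⁻⁴)(-2.2) + (7.2 × 10⁻⁴)(-0.82) = -1.064 × 10⁻⁴.
Δρ = 1025 × (-1.064 × 10⁻⁴) = -0.109 kg m⁻³.
Negative Δρ: lighter below, statically unstable.

-0.109 kg m⁻³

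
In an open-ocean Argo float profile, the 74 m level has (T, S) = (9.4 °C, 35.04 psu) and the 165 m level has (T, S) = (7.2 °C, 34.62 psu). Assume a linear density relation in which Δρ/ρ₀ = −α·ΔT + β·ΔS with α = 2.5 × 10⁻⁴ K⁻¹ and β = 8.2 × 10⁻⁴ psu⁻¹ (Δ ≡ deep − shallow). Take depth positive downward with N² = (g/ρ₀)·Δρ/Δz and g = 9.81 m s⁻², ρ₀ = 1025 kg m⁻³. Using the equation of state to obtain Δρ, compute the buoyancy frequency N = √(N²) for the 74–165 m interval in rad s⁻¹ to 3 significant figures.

4.71 × 10⁻³ rad s⁻¹

ΔT = -2.2 K, ΔS = -0.42 psu (deep − shallow).
Δρ/ρ₀ = −αΔT + βΔS = 5.50 × 10⁻⁴ − 3.444 × 10⁻⁴ = 2.056 × 10⁻⁴, so Δρ ≈ 0.2107 kg m⁻³.
N² = (g/ρ₀)·Δρ/Δz = g·(Δρ/ρ₀)/Δz = 9.81 × 2.056 × 10⁻⁴ / 91 = 2.2164 × 10⁻⁵ s⁻².
N = √(2.2164 × 10⁻⁵) = 4.7079 × 10⁻³ rad s⁻¹ ≈ 4.71 × 10⁻³ rad s⁻¹.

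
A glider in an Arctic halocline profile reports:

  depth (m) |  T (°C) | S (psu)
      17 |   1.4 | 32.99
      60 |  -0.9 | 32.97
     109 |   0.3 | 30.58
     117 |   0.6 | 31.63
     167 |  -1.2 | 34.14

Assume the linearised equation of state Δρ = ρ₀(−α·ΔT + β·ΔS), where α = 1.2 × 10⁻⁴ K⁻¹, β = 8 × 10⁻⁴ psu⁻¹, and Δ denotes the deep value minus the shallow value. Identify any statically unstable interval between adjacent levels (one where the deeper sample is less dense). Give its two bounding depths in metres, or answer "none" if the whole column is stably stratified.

60–109 m

Evaluate Δρ/ρ₀ = −αΔT + βΔS across each adjacent pair:
  17–60 m: −αΔT+βΔS = −(1.2 × 10⁻⁴)(-2.3)+(8 × 10⁻⁴)(-0.02) = 2.6 × 10⁻⁴ → stable
  60–109 m: −αΔT+βΔS = −(1.2 × 10⁻⁴)(+1.2)+(8 × 10⁻⁴)(-2.39) = -2.1 × 10⁻³ → UNSTABLE
  109–117 m: −αΔT+βΔS = −(1.2 × 10⁻⁴)(+0.3)+(8 × 10⁻⁴)(+1.05) = 8.0 × 10⁻⁴ → stable
  117–167 m: −αΔT+βΔS = −(1.2 × 10⁻⁴)(-1.8)+(8 × 10⁻⁴)(+2.51) = 2.2 × 10⁻³ → stable
The 60–109 m interval has Δρ < 0: lighter water underlies denser water.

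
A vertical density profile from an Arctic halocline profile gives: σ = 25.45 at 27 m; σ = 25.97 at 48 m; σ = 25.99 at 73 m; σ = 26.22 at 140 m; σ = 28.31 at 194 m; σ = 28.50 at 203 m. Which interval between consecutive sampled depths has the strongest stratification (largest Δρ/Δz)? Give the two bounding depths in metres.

140–194 m

Compute the density gradient over each adjacent pair:
  27–48 m: Δρ/Δz = 0.52/21 = 0.025 kg m⁻⁴
  48–73 m: Δρ/Δz = 0.02/25 = 8.0 × 10⁻⁴ kg m⁻⁴
  73–140 m: Δρ/Δz = 0.23/67 = 3.4 × 10⁻³ kg m⁻⁴
  140–194 m: Δρ/Δz = 2.09/54 = 0.039 kg m⁻⁴
  194–203 m: Δρ/Δz = 0.19/9 = 0.021 kg m⁻⁴
The largest gradient is in the 140–194 m interval — the pycnocline.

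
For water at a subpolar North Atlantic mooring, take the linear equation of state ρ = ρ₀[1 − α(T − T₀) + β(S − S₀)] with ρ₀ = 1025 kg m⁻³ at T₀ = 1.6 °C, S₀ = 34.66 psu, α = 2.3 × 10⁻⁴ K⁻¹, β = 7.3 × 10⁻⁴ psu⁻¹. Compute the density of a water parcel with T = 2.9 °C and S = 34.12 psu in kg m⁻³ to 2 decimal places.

1024.29 kg m⁻³

T − T₀ = +1.3 K, S − S₀ = -0.54 psu.
Bracket = 1 − α·(+1.3) + β·(-0.54) = 1 + (-6.932 × 10⁻⁴) = 0.9993068.
ρ = 1025 × 0.9993068 = 1024.29 kg m⁻³.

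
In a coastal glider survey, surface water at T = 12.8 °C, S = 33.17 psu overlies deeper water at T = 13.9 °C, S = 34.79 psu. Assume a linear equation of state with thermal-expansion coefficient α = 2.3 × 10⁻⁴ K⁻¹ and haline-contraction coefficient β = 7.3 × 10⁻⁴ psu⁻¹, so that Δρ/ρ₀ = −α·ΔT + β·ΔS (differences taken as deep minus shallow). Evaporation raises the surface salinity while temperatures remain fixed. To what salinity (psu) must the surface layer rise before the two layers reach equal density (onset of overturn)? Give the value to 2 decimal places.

34.44 psu

Neutral buoyancy requires −α(T_deep − T_surf) + β(S_deep − S_surf′) = 0.
S_surf′ = S_deep − (α/β)·ΔT = 34.79 − (2.3 × 10⁻⁴/7.3 × 10⁻⁴)·(+1.1) = 34.4434 psu.
Increase required: 34.4434 − 33.17 = 1.2734 psu.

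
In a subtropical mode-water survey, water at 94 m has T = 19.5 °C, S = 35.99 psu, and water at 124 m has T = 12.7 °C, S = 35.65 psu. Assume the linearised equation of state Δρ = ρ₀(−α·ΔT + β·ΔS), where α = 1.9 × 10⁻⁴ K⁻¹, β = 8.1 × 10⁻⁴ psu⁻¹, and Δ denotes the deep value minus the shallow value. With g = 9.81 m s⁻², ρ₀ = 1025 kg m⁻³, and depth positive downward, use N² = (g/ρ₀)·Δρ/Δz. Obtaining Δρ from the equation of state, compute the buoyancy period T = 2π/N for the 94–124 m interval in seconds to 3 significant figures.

ΔT = -6.8 K, ΔS = -0.34 psu (deep − shallow).
Δρ/ρ₀ = −αΔT + βΔS = 1.292 × 10⁻³ − 2.754 × 10⁻⁴ = 1.0166 × 10⁻³, so Δρ ≈ 1.042 kg m⁻³.
N² = (g/ρ₀)·Δρ/Δz = g·(Δρ/ρ₀)/Δz = 9.81 × 1.0166 × 10⁻³ / 30 = 3.3243 × 10⁻⁴ s⁻².
N = √(3.3243 × 10⁻⁴) = 0.018233 rad s⁻¹ → T = 2π/N = 344.61 s ≈ 345 s.

345 s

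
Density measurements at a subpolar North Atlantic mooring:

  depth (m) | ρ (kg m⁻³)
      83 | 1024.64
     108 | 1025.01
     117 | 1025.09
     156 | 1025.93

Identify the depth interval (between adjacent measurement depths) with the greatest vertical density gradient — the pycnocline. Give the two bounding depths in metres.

Compute the density gradient over each adjacent pair:
  83–108 m: Δρ/Δz = 0.37/25 = 0.015 kg m⁻⁴
  108–117 m: Δρ/Δz = 0.08/9 = 8.9 × 10⁻³ kg m⁻⁴
  117–156 m: Δρ/Δz = 0.84/39 = 0.022 kg m⁻⁴
The largest gradient is in the 117–156 m interval — the pycnocline.

117–156 m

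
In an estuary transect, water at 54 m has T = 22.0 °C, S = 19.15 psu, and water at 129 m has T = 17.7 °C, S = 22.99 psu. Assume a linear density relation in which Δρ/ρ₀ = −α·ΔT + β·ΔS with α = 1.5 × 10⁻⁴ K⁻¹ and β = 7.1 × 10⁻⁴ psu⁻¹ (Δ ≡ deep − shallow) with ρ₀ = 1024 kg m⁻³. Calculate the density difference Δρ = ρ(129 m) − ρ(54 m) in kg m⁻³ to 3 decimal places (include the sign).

+3.452 kg m⁻³

ΔT = -4.3 K, ΔS = +3.84 psu (deep − shallow).
Δρ/ρ₀ = −(1.5 × 10⁻⁴)(-4.3) + (7.1 × 10⁻⁴)(+3.84) = 3.3714 × 10⁻³.
Δρ = 1024 × (3.3714 × 10⁻³) = +3.452 kg m⁻³.
Positive Δρ: denser below, stable.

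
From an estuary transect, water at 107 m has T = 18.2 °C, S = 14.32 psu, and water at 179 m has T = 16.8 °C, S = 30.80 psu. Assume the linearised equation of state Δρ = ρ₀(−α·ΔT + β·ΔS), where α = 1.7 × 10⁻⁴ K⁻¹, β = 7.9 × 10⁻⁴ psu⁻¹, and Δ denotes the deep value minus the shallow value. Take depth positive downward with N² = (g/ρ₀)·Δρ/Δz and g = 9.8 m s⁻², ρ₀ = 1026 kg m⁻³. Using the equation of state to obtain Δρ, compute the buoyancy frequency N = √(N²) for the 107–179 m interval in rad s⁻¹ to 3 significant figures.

0.0425 rad s⁻¹

ΔT = -1.4 K, ΔS = +16.48 psu (deep − shallow).
Δρ/ρ₀ = −αΔT + βΔS = 2.38 × 10⁻⁴ + 0.0130192 = 0.0132572, so Δρ ≈ 13.60 kg m⁻³.
N² = (g/ρ₀)·Δρ/Δz = g·(Δρ/ρ₀)/Δz = 9.8 × 0.0132572 / 72 = 1.8045 × 10⁻³ s⁻².
N = √(1.8045 × 10⁻³) = 0.042479 rad s⁻¹ ≈ 0.0425 rad s⁻¹.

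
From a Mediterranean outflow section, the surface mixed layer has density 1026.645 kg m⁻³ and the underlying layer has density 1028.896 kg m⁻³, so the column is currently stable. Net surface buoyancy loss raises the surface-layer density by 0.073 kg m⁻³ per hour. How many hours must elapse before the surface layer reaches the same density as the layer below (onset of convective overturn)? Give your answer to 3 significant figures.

30.8 hours

Density deficit of the surface layer: 1028.896 − 1026.645 = 2.251 kg m⁻³.
Required change = 2.251 / 0.073 = 30.8 hours.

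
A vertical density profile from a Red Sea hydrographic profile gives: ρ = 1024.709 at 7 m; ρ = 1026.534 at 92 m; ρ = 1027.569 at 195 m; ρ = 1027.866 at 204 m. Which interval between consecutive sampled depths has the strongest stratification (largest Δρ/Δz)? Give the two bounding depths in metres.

195–204 m

Compute the density gradient over each adjacent pair:
  7–92 m: Δρ/Δz = 1.825/85 = 0.021 kg m⁻⁴
  92–195 m: Δρ/Δz = 1.035/103 = 0.010 kg m⁻⁴
  195–204 m: Δρ/Δz = 0.297/9 = 0.033 kg m⁻⁴
The largest gradient is in the 195–204 m interval — the pycnocline.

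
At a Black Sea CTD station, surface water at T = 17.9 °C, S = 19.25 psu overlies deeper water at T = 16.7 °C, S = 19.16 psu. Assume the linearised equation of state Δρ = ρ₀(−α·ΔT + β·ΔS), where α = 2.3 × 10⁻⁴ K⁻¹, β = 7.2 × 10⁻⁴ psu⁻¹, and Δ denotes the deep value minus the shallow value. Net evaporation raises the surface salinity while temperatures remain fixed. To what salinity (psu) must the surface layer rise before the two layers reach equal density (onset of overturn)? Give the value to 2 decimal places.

Neutral buoyancy requires −α(T_deep − T_surf) + β(S_deep − S_surf′) = 0.
S_surf′ = S_deep − (α/β)·ΔT = 19.16 − (2.3 × 10⁻⁴/7.2 × 10⁻⁴)·(-1.2) = 19.5433 psu.
Increase required: 19.5433 − 19.25 = 0.2933 psu.

19.54 psu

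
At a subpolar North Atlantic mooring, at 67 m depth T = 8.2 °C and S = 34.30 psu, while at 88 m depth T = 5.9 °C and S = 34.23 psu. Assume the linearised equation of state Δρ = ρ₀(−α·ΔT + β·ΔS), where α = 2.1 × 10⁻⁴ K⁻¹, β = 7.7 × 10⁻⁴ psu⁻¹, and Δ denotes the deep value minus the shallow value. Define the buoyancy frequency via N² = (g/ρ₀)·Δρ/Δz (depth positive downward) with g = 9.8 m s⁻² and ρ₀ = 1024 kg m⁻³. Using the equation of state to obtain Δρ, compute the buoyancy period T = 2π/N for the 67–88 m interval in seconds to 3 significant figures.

444 s

ΔT = -2.3 K, ΔS = -0.07 psu (deep − shallow).
Δρ/ρ₀ = −αΔT + βΔS = 4.83 × 10⁻⁴ − 5.39 × 10⁻⁵ = 4.291 × 10⁻⁴, so Δρ ≈ 0.4394 kg m⁻³.
N² = (g/ρ₀)·Δρ/Δz = g·(Δρ/ρ₀)/Δz = 9.8 × 4.291 × 10⁻⁴ / 21 = 2.0025 × 10⁻⁴ s⁻².
N = √(2.0025 × 10⁻⁴) = 0.014151 rad s⁻¹ → T = 2π/N = 444.01 s ≈ 444 s.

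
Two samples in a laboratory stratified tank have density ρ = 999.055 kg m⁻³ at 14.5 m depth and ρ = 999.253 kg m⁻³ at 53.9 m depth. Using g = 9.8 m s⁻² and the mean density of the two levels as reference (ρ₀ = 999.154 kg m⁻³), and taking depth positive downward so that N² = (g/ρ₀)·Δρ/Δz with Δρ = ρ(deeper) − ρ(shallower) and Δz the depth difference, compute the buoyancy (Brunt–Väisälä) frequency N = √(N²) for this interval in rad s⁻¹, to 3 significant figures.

Δρ = 999.253 − 999.055 = 0.198 kg m⁻³ over Δz = 53.9 − 14.5 = 39.4 m.
N² = (9.8/999.154) × (0.198/39.4) = 4.9290 × 10⁻⁵ s⁻².
N = √(4.9290 × 10⁻⁵) = 7.0207 × 10⁻³ rad s⁻¹ ≈ 7.02 × 10⁻³ rad s⁻¹.

7.02 × 10⁻³ rad s⁻¹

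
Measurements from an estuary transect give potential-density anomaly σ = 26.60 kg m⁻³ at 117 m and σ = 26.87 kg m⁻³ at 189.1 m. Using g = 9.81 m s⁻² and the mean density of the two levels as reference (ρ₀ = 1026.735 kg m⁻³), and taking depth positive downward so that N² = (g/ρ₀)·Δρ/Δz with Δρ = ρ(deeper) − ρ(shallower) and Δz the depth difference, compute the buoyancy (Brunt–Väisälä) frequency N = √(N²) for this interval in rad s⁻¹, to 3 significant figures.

5.98 × 10⁻³ rad s⁻¹

Δρ = 1026.87 − 1026.60 = 0.27 kg m⁻³ over Δz = 189.1 − 117 = 72.1 m.
N² = (9.81/1026.735) × (0.27/72.1) = 3.5780 × 10⁻⁵ s⁻².
N = √(3.5780 × 10⁻⁵) = 5.9816 × 10⁻³ rad s⁻¹ ≈ 5.98 × 10⁻³ rad s⁻¹.
A positive N² confirms static stability across the interval.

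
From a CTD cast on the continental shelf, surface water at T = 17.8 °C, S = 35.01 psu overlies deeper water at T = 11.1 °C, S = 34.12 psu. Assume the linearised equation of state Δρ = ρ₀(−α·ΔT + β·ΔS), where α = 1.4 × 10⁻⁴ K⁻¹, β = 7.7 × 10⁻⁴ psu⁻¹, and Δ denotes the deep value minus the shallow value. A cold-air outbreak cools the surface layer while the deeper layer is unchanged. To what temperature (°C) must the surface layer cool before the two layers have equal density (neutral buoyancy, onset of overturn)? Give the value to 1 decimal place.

16.0 °C

Neutral buoyancy requires Δρ = 0, i.e. −α(T_deep − T_surf′) + β(S_deep − S_surf) = 0.
T_surf′ = T_deep − (β/α)·ΔS = 11.1 − (7.7 × 10⁻⁴/1.4 × 10⁻⁴)·(-0.89) = 15.995 °C.
Cooling required: 17.8 − (15.995) = 1.805 °C.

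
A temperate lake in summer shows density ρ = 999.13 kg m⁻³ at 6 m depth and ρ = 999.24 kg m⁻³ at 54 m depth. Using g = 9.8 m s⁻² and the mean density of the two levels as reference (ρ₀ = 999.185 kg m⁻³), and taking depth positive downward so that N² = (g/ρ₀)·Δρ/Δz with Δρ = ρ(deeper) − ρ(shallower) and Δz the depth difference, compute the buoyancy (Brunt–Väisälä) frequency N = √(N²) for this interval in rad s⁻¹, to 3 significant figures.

4.74 × 10⁻³ rad s⁻¹

Δρ = 999.24 − 999.13 = 0.11 kg m⁻³ over Δz = 54 − 6 = 48 m.
N² = (9.8/999.185) × (0.11/48) = 2.2477 × 10⁻⁵ s⁻².
N = √(2.2477 × 10⁻⁵) = 4.7410 × 10⁻³ rad s⁻¹ ≈ 4.74 × 10⁻³ rad s⁻¹.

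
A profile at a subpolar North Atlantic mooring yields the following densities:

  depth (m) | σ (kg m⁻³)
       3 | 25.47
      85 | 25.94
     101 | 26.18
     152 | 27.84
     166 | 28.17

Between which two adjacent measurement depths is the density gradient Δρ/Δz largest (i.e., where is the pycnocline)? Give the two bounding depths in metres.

Compute the density gradient over each adjacent pair:
  3–85 m: Δρ/Δz = 0.47/82 = 5.7 × 10⁻³ kg m⁻⁴
  85–101 m: Δρ/Δz = 0.24/16 = 0.015 kg m⁻⁴
  101–152 m: Δρ/Δz = 1.66/51 = 0.033 kg m⁻⁴
  152–166 m: Δρ/Δz = 0.33/14 = 0.024 kg m⁻⁴
The largest gradient is in the 101–152 m interval — the pycnocline.

101–152 m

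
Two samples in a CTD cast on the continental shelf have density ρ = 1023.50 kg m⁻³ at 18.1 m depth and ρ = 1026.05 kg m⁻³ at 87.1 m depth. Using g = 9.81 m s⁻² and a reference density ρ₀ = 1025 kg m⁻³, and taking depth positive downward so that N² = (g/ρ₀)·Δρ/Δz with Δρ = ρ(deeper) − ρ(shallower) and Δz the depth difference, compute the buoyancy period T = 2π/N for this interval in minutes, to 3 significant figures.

5.57 min

Δρ = 1026.05 − 1023.50 = 2.55 kg m⁻³ over Δz = 87.1 − 18.1 = 69 m.
N² = (9.81/1025) × (2.55/69) = 3.5370 × 10⁻⁴ s⁻².
N = √(3.5370 × 10⁻⁴) = 0.018807 rad s⁻¹, so T = 2π/N = 334.09 s = 5.5682 min ≈ 5.57 min.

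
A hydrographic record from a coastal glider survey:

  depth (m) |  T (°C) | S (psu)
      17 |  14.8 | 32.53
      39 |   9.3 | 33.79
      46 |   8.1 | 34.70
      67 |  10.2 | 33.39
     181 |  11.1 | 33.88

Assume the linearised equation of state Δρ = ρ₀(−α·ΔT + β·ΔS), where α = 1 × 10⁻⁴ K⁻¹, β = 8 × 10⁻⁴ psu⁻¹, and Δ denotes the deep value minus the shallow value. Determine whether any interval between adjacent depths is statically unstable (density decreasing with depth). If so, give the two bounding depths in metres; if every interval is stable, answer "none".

46–67 m

Evaluate Δρ/ρ₀ = −αΔT + βΔS across each adjacent pair:
  17–39 m: −αΔT+βΔS = −(1 × 10⁻⁴)(-5.5)+(8 × 10⁻⁴)(+1.26) = 1.6 × 10⁻³ → stable
  39–46 m: −αΔT+βΔS = −(1 × 10⁻⁴)(-1.2)+(8 × 10⁻⁴)(+0.91) = 8.5 × 10⁻⁴ → stable
  46–67 m: −αΔT+βΔS = −(1 × 10⁻⁴)(+2.1)+(8 × 10⁻⁴)(-1.31) = -1.3 × 10⁻³ → UNSTABLE
  67–181 m: −αΔT+βΔS = −(1 × 10⁻⁴)(+0.9)+(8 × 10⁻⁴)(+0.49) = 3.0 × 10⁻⁴ → stable
The 46–67 m interval has Δρ < 0: lighter water underlies denser water.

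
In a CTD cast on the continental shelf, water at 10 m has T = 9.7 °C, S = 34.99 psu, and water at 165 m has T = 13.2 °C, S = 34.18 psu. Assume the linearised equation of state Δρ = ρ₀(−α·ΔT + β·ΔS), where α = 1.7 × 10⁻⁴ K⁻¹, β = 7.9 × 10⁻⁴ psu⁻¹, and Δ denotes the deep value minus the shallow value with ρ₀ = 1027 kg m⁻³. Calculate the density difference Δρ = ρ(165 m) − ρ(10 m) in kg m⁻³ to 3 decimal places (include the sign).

-1.268 kg m⁻³

ΔT = +3.5 K, ΔS = -0.81 psu (deep − shallow).
Δρ/ρ₀ = −(1.7 × 10⁻⁴)(+3.5) + (7.9 × 10⁻⁴)(-0.81) = -1.2349 × 10⁻³.
Δρ = 1027 × (-1.2349 × 10⁻³) = -1.268 kg m⁻³.
Negative Δρ: lighter below, statically unstable.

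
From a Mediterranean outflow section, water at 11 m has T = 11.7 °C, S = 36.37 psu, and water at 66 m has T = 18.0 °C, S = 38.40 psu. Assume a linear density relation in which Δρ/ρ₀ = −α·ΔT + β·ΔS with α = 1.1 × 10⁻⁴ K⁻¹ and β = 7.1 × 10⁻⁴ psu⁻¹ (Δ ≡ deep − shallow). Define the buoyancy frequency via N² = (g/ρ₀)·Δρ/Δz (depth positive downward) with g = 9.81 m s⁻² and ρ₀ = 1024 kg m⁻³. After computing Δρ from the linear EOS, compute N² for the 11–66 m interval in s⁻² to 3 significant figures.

ΔT = +6.3 K, ΔS = +2.03 psu (deep − shallow).
Δρ/ρ₀ = −αΔT + βΔS = -6.93 × 10⁻⁴ + 1.4413 × 10⁻³ = 7.483 × 10⁻⁴, so Δρ ≈ 0.7663 kg m⁻³.
N² = (g/ρ₀)·Δρ/Δz = g·(Δρ/ρ₀)/Δz = 9.81 × 7.483 × 10⁻⁴ / 55 = 1.3347 × 10⁻⁴ s⁻² ≈ 1.33 × 10⁻⁴ s⁻².

1.33 × 10⁻⁴ s⁻²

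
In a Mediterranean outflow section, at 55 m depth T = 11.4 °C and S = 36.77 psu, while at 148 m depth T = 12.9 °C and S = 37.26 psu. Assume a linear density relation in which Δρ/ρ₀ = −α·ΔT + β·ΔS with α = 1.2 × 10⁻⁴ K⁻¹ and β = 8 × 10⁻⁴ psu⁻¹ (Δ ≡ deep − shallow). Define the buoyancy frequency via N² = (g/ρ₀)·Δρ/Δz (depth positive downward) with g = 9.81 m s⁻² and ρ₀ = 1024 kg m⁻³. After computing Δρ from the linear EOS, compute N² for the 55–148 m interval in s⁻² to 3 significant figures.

ΔT = +1.5 K, ΔS = +0.49 psu (deep − shallow).
Δρ/ρ₀ = −αΔT + βΔS = -1.80 × 10⁻⁴ + 3.92 × 10⁻⁴ = 2.12 × 10⁻⁴, so Δρ ≈ 0.2171 kg m⁻³.
N² = (g/ρ₀)·Δρ/Δz = g·(Δρ/ρ₀)/Δz = 9.81 × 2.12 × 10⁻⁴ / 93 = 2.2363 × 10⁻⁵ s⁻² ≈ 2.24 × 10⁻⁵ s⁻².

2.24 × 10⁻⁵ s⁻²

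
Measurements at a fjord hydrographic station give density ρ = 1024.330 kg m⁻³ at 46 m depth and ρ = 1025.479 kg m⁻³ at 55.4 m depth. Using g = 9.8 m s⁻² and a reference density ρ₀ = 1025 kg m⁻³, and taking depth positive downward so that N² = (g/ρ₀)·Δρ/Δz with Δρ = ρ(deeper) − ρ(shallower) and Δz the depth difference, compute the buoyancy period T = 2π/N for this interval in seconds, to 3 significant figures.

184 s

Δρ = 1025.479 − 1024.330 = 1.149 kg m⁻³ over Δz = 55.4 − 46 = 9.4 m.
N² = (9.8/1025) × (1.149/9.4) = 1.1687 × 10⁻³ s⁻².
N = √(1.1687 × 10⁻³) = 0.034186 rad s⁻¹, so T = 2π/N = 183.79 s ≈ 184 s.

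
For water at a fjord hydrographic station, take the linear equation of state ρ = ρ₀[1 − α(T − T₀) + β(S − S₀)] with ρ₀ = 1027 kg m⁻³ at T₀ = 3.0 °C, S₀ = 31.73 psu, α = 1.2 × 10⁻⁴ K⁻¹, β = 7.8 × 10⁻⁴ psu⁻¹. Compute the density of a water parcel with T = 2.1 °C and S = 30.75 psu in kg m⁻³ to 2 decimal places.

1026.33 kg m⁻³

T − T₀ = -0.9 K, S − S₀ = -0.98 psu.
Bracket = 1 − α·(-0.9) + β·(-0.98) = 1 + (-6.564 × 10⁻⁴) = 0.9993436.
ρ = 1027 × 0.9993436 = 1026.33 kg m⁻³.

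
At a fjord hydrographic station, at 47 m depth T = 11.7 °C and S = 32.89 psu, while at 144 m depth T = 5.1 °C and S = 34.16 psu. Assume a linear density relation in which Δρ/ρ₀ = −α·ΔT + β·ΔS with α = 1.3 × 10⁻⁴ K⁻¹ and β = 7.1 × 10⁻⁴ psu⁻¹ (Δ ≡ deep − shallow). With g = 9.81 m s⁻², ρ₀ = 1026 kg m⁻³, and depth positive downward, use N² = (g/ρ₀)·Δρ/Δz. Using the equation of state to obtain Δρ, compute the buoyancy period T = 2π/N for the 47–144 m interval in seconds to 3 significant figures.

ΔT = -6.6 K, ΔS = +1.27 psu (deep − shallow).
Δρ/ρ₀ = −αΔT + βΔS = 8.58 × 10⁻⁴ + 9.017 × 10⁻⁴ = 1.7597 × 10⁻³, so Δρ ≈ 1.805 kg m⁻³.
N² = (g/ρ₀)·Δρ/Δz = g·(Δρ/ρ₀)/Δz = 9.81 × 1.7597 × 10⁻³ / 97 = 1.7797 × 10⁻⁴ s⁻².
N = √(1.7797 × 10⁻⁴) = 0.013341 rad s⁻¹ → T = 2π/N = 470.97 s ≈ 471 s.

471 s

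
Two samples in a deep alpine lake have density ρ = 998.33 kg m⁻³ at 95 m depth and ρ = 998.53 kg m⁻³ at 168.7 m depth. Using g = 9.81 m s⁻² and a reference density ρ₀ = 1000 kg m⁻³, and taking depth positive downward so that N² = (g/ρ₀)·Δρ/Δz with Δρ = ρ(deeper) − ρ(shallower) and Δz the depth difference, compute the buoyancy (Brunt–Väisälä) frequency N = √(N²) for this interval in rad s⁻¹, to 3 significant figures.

5.16 × 10⁻³ rad s⁻¹

Δρ = 998.53 − 998.33 = 0.20 kg m⁻³ over Δz = 168.7 − 95 = 73.7 m.
N² = (9.81/1000) × (0.20/73.7) = 2.6621 × 10⁻⁵ s⁻².
N = √(2.6621 × 10⁻⁵) = 5.1596 × 10⁻³ rad s⁻¹ ≈ 5.16 × 10⁻³ rad s⁻¹.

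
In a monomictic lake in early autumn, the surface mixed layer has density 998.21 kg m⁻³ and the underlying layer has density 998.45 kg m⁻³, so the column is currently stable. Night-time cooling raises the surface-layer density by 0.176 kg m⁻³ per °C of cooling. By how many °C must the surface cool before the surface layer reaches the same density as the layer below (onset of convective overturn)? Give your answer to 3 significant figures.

Density deficit of the surface layer: 998.45 − 998.21 = 0.24 kg m⁻³.
Required change = 0.24 / 0.176 = 1.36 °C.

1.36 °C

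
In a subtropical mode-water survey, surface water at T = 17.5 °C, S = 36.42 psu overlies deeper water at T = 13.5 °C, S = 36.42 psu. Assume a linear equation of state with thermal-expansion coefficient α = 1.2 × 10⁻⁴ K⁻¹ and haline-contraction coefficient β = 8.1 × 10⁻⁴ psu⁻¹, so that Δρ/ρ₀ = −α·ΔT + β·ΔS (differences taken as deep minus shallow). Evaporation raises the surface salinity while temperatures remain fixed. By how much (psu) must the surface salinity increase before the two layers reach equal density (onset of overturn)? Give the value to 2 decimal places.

Neutral buoyancy requires −α(T_deep − T_surf) + β(S_deep − S_surf′) = 0.
S_surf′ = S_deep − (α/β)·ΔT = 36.42 − (1.2 × 10⁻⁴/8.1 × 10⁻⁴)·(-4.0) = 37.0126 psu.
Increase required: 37.0126 − 36.42 = 0.5926 psu.

0.59 psu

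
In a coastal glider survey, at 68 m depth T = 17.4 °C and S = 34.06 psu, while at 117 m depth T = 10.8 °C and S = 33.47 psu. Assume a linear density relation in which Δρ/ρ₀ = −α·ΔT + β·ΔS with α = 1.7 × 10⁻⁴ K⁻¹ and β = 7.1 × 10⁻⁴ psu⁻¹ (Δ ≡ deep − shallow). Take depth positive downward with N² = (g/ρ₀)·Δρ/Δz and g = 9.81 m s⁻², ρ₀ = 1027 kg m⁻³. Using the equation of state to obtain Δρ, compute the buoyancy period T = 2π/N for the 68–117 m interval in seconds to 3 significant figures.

530 s

ΔT = -6.6 K, ΔS = -0.59 psu (deep − shallow).
Δρ/ρ₀ = −αΔT + βΔS = 1.122 × 10⁻³ − 4.189 × 10⁻⁴ = 7.031 × 10⁻⁴, so Δρ ≈ 0.7221 kg m⁻³.
N² = (g/ρ₀)·Δρ/Δz = g·(Δρ/ρ₀)/Δz = 9.81 × 7.031 × 10⁻⁴ / 49 = 1.4076 × 10⁻⁴ s⁻².
N = √(1.4076 × 10⁻⁴) = 0.011864 rad s⁻¹ → T = 2π/N = 529.60 s ≈ 530 s.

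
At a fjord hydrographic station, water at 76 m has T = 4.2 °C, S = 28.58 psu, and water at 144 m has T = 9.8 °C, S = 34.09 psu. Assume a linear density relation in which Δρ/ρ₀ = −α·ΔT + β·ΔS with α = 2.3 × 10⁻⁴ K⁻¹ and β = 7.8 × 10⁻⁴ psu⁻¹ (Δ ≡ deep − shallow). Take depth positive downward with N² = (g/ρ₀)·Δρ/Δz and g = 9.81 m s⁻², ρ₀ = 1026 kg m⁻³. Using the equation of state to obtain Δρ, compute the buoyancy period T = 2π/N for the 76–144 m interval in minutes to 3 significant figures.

ΔT = +5.6 K, ΔS = +5.51 psu (deep − shallow).
Δρ/ρ₀ = −αΔT + βΔS = -1.288 × 10⁻³ + 4.2978 × 10⁻³ = 3.0098 × 10⁻³, so Δρ ≈ 3.088 kg m⁻³.
N² = (g/ρ₀)·Δρ/Δz = g·(Δρ/ρ₀)/Δz = 9.81 × 3.0098 × 10⁻³ / 68 = 4.3421 × 10⁻⁴ s⁻².
N = √(4.3421 × 10⁻⁴) = 0.020838 rad s⁻¹ → T = 2π/N = 301.53 s = 5.0255 min ≈ 5.03 min.

5.03 min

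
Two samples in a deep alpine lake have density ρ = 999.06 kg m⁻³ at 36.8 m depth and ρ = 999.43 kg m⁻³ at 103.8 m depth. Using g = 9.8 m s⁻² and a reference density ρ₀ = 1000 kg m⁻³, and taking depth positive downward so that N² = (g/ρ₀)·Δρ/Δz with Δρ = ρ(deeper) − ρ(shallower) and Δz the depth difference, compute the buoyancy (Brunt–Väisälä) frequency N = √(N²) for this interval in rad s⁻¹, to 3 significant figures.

Δρ = 999.43 − 999.06 = 0.37 kg m⁻³ over Δz = 103.8 − 36.8 = 67 m.
N² = (9.8/1000) × (0.37/67) = 5.4119 × 10⁻⁵ s⁻².
N = √(5.4119 × 10⁻⁵) = 7.3566 × 10⁻³ rad s⁻¹ ≈ 7.36 × 10⁻³ rad s⁻¹.
N² > 0, so the interval is statically stable.

7.36 × 10⁻³ rad s⁻¹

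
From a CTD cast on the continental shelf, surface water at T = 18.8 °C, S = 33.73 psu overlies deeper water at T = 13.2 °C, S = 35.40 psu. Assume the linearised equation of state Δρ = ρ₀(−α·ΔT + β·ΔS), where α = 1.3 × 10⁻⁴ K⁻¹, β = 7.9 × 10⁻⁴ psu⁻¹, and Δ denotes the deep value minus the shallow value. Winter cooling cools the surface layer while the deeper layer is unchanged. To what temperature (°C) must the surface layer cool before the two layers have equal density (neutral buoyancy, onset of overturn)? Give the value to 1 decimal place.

3.1 °C

Neutral buoyancy requires Δρ = 0, i.e. −α(T_deep − T_surf′) + β(S_deep − S_surf) = 0.
T_surf′ = T_deep − (β/α)·ΔS = 13.2 − (7.9 × 10⁻⁴/1.3 × 10⁻⁴)·(+1.67) = 3.052 °C.
Cooling required: 18.8 − (3.052) = 15.748 °C.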